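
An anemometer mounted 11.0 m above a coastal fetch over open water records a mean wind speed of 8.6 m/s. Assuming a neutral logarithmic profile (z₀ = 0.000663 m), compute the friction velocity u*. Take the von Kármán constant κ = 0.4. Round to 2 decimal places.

u* ≈ 0.35 m/s

Log law: V(z) = (u*/κ) · ln(z/z₀) ⇒ u* = κ · V / ln(z/z₀)
u* = 0.4 × 8.6 / ln(11.0/0.000663) = 0.4 × 8.6 / 9.7166
   = 3.4400 / 9.7166 = 0.3540 m/s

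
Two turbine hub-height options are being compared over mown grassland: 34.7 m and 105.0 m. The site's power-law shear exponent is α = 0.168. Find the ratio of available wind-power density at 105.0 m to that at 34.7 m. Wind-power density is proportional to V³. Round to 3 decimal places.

1.747

Speed ratio: V_B/V_A = (z_B/z_A)^α = (105.0/34.7)^0.168 = (3.0259)^0.168 = 1.20444
Power-density ratio: P_B/P_A = (V_B/V_A)³ = (1.20444)³ = 1.74724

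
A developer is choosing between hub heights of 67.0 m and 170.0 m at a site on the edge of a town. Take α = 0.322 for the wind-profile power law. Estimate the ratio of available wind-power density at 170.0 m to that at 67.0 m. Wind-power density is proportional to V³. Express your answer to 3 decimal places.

2.458

Speed ratio: V_B/V_A = (z_B/z_A)^α = (170.0/67.0)^0.322 = (2.5373)^0.322 = 1.34961
Power-density ratio: P_B/P_A = (V_B/V_A)³ = (1.34961)³ = 2.45825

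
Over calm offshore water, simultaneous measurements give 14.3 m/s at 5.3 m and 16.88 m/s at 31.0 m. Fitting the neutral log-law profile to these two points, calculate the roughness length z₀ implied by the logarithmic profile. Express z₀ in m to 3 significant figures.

Log law: V(z) ∝ ln(z/z₀). With r = V₁/V₂ = 14.3/16.88 = 0.84716,
r · ln(z₂/z₀) = ln(z₁/z₀) ⇒ ln z₀ = (ln z₁ − r·ln z₂)/(1 − r)
ln z₀ = (1.66771 − 0.84716×3.43399) / 0.15284 = -8.1221
z₀ = exp(-8.1221) = 0.0002969 m

z₀ ≈ 0.000297 m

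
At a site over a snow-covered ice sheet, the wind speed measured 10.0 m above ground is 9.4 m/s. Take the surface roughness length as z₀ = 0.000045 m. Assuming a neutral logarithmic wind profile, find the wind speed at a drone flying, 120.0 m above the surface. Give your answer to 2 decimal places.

Log law: V(z) ∝ ln(z/z₀), so V₂/V₁ = ln(z₂/z₀) / ln(z₁/z₀).
ln(120.0/0.000045) = 14.7963, ln(10.0/0.000045) = 12.3114
V₂ = 9.4 × 14.7963/12.3114 = 9.4 × 1.2018 = 11.2973 m/s

11.30 m/s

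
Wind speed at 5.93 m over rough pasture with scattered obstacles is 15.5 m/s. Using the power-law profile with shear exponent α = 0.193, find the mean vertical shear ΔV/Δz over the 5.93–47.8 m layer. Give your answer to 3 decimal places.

Power law: V₂ = V₁ · (z₂/z₁)^α = 15.5 × (8.0607)^0.193 = 23.1879 m/s
ΔV/Δz = (23.1879 − 15.5)/(47.8 − 5.93) = 7.6879/41.8700 = 0.18361 m/s/m

0.184 m/s/m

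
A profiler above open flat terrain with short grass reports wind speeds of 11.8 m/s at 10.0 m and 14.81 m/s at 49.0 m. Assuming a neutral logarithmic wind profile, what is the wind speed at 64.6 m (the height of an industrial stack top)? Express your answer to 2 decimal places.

Log law: V ∝ ln(z/z₀). From the pair, with r = V₁/V₂ = 0.79676,
ln z₀ = (ln z₁ − r·ln z₂)/(1 − r) = (2.3026 − 0.79676×3.8918)/0.20324 = -3.9276 → z₀ = 0.01969 m
V₃ = V₁ · ln(z₃/z₀)/ln(z₁/z₀) = 11.8 × 8.0959/6.2302 = 15.3335 m/s

15.33 m/s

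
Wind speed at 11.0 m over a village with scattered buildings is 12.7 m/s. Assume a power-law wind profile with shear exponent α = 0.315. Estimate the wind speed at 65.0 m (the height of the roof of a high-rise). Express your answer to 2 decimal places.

22.22 m/s

Power-law profile: V₂ = V₁ · (z₂/z₁)^α
V₂ = 12.7 × (65.0/11.0)^0.315 = 12.7 × (5.9091)^0.315
    = 12.7 × 1.7500 = 22.2245 m/s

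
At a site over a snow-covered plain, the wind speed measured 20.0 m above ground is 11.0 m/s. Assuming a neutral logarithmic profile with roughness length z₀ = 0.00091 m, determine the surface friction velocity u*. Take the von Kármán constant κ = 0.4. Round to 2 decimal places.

Log law: V(z) = (u*/κ) · ln(z/z₀) ⇒ u* = κ · V / ln(z/z₀)
u* = 0.4 × 11.0 / ln(20.0/0.00091) = 0.4 × 11.0 / 9.9978
   = 4.4000 / 9.9978 = 0.4401 m/s

u* ≈ 0.44 m/s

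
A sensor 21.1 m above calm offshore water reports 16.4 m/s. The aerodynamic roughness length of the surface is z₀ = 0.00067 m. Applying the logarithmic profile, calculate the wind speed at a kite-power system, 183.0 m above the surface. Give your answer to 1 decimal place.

Log law: V(z) ∝ ln(z/z₀), so V₂/V₁ = ln(z₂/z₀) / ln(z₁/z₀).
ln(183.0/0.00067) = 12.5177, ln(21.1/0.00067) = 10.3575
V₂ = 16.4 × 12.5177/10.3575 = 16.4 × 1.2086 = 19.8205 m/s

19.8 m/s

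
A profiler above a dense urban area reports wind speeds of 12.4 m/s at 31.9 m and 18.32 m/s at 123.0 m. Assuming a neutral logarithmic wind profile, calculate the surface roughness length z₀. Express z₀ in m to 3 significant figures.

Log law: V(z) ∝ ln(z/z₀). With r = V₁/V₂ = 12.4/18.32 = 0.67686,
r · ln(z₂/z₀) = ln(z₁/z₀) ⇒ ln z₀ = (ln z₁ − r·ln z₂)/(1 − r)
ln z₀ = (3.46261 − 0.67686×4.81218) / 0.32314 = 0.6358
z₀ = exp(0.6358) = 1.889 m

z₀ ≈ 1.89 m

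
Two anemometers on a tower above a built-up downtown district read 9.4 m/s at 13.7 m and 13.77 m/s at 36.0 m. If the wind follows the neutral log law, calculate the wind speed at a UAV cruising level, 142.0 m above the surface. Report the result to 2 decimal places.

Log law: V ∝ ln(z/z₀). From the pair, with r = V₁/V₂ = 0.68264,
ln z₀ = (ln z₁ − r·ln z₂)/(1 − r) = (2.6174 − 0.68264×3.5835)/0.31736 = 0.5392 → z₀ = 1.715 m
V₃ = V₁ · ln(z₃/z₀)/ln(z₁/z₀) = 9.4 × 4.4166/2.0782 = 19.9773 m/s

19.98 m/s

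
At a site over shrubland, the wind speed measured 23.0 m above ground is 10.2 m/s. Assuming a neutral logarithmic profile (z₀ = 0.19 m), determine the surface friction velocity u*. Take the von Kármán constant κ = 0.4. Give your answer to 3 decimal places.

Log law: V(z) = (u*/κ) · ln(z/z₀) ⇒ u* = κ · V / ln(z/z₀)
u* = 0.4 × 10.2 / ln(23.0/0.19) = 0.4 × 10.2 / 4.7962
   = 4.0800 / 4.7962 = 0.8507 m/s

u* ≈ 0.851 m/s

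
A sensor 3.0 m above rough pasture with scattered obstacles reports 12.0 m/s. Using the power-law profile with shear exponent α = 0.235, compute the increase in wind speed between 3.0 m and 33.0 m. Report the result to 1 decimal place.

9.1 m/s

Power law: V₂ = V₁ · (z₂/z₁)^α = 12.0 × (11.0000)^0.235 = 21.0818 m/s
ΔV = 21.0818 − 12.0 = 9.0818 m/s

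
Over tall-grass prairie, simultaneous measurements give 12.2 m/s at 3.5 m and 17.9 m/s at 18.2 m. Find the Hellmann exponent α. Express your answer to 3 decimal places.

Power law: V₂/V₁ = (z₂/z₁)^α ⇒ α = ln(V₂/V₁) / ln(z₂/z₁)
α = ln(17.9/12.2) / ln(18.2/3.5) = ln(1.4672) / ln(5.2000)
  = 0.38336 / 1.64866 = 0.23253

α ≈ 0.233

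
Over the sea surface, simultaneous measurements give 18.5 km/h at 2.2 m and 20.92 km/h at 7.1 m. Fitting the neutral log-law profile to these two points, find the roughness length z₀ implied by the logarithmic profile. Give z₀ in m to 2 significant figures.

z₀ ≈ 0.00028 m

Log law: V(z) ∝ ln(z/z₀). With r = V₁/V₂ = 18.5/20.92 = 0.88432,
r · ln(z₂/z₀) = ln(z₁/z₀) ⇒ ln z₀ = (ln z₁ − r·ln z₂)/(1 − r)
ln z₀ = (0.78846 − 0.88432×1.96009) / 0.11568 = -8.1683
z₀ = exp(-8.1683) = 0.0002835 m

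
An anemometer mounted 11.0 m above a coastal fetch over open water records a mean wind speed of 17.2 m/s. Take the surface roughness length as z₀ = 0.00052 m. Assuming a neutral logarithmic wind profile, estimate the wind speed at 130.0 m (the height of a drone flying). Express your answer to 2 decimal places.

Log law: V(z) ∝ ln(z/z₀), so V₂/V₁ = ln(z₂/z₀) / ln(z₁/z₀).
ln(130.0/0.00052) = 12.4292, ln(11.0/0.00052) = 9.9596
V₂ = 17.2 × 12.4292/9.9596 = 17.2 × 1.2480 = 21.4650 m/s

21.47 m/s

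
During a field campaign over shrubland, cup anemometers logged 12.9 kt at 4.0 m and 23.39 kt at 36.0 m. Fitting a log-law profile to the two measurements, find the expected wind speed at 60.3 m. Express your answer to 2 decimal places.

Log law: V ∝ ln(z/z₀). From the pair, with r = V₁/V₂ = 0.55152,
ln z₀ = (ln z₁ − r·ln z₂)/(1 − r) = (1.3863 − 0.55152×3.5835)/0.44848 = -1.3157 → z₀ = 0.2683 m
V₃ = V₁ · ln(z₃/z₀)/ln(z₁/z₀) = 12.9 × 5.4151/2.7020 = 25.8526 kt

25.85 kt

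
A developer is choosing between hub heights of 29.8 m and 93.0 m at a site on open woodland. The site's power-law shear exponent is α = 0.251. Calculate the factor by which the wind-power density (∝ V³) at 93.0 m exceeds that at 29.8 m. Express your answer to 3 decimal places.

Speed ratio: V_B/V_A = (z_B/z_A)^α = (93.0/29.8)^0.251 = (3.1208)^0.251 = 1.33064
Power-density ratio: P_B/P_A = (V_B/V_A)³ = (1.33064)³ = 2.35604

2.356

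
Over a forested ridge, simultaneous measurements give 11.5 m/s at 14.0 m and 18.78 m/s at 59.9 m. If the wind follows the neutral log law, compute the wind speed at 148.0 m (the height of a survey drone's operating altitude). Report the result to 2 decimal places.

23.31 m/s

Log law: V ∝ ln(z/z₀). From the pair, with r = V₁/V₂ = 0.61235,
ln z₀ = (ln z₁ − r·ln z₂)/(1 − r) = (2.6391 − 0.61235×4.0927)/0.38765 = 0.3428 → z₀ = 1.409 m
V₃ = V₁ · ln(z₃/z₀)/ln(z₁/z₀) = 11.5 × 4.6544/2.2962 = 23.3101 m/s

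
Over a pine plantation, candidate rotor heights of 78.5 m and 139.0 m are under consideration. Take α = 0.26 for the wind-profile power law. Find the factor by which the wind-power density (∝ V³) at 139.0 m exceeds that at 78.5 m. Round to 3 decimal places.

Speed ratio: V_B/V_A = (z_B/z_A)^α = (139.0/78.5)^0.26 = (1.7707)^0.26 = 1.16016
Power-density ratio: P_B/P_A = (V_B/V_A)³ = (1.16016)³ = 1.56154

1.562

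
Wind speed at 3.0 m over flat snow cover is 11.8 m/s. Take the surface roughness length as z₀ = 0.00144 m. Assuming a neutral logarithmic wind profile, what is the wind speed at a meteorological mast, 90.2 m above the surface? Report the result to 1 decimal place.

Log law: V(z) ∝ ln(z/z₀), so V₂/V₁ = ln(z₂/z₀) / ln(z₁/z₀).
ln(90.2/0.00144) = 11.0451, ln(3.0/0.00144) = 7.6417
V₂ = 11.8 × 11.0451/7.6417 = 11.8 × 1.4454 = 17.0554 m/s

17.1 m/s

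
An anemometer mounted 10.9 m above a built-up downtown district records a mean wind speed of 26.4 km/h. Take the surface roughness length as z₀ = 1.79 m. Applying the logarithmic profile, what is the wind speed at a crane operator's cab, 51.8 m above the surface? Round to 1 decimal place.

Log law: V(z) ∝ ln(z/z₀), so V₂/V₁ = ln(z₂/z₀) / ln(z₁/z₀).
ln(51.8/1.79) = 3.3652, ln(10.9/1.79) = 1.8065
V₂ = 26.4 × 3.3652/1.8065 = 26.4 × 1.8628 = 49.1770 km/h

49.2 km/h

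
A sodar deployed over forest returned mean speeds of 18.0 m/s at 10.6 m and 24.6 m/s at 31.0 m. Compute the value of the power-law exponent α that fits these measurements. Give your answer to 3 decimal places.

Power law: V₂/V₁ = (z₂/z₁)^α ⇒ α = ln(V₂/V₁) / ln(z₂/z₁)
α = ln(24.6/18.0) / ln(31.0/10.6) = ln(1.3667) / ln(2.9245)
  = 0.31237 / 1.07313 = 0.29109

α ≈ 0.291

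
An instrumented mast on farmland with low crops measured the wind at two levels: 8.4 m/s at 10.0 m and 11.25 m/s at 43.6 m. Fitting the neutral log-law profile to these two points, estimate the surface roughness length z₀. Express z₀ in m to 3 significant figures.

z₀ ≈ 0.130 m

Log law: V(z) ∝ ln(z/z₀). With r = V₁/V₂ = 8.4/11.25 = 0.74667,
r · ln(z₂/z₀) = ln(z₁/z₀) ⇒ ln z₀ = (ln z₁ − r·ln z₂)/(1 − r)
ln z₀ = (2.30259 − 0.74667×3.77506) / 0.25333 = -2.0373
z₀ = exp(-2.0373) = 0.1304 m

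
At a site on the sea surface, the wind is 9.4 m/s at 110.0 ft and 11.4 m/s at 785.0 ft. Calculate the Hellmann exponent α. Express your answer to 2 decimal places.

α ≈ 0.10

Power law: V₂/V₁ = (z₂/z₁)^α ⇒ α = ln(V₂/V₁) / ln(z₂/z₁)
α = ln(11.4/9.4) / ln(785.0/110.0) = ln(1.2128) / ln(7.1364)
  = 0.19290 / 1.96520 = 0.09816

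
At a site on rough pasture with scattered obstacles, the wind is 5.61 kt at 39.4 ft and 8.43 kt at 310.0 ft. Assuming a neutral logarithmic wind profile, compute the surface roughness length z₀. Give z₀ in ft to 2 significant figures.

Log law: V(z) ∝ ln(z/z₀). With r = V₁/V₂ = 5.61/8.43 = 0.66548,
r · ln(z₂/z₀) = ln(z₁/z₀) ⇒ ln z₀ = (ln z₁ − r·ln z₂)/(1 − r)
ln z₀ = (3.67377 − 0.66548×5.73657) / 0.33452 = -0.4299
z₀ = exp(-0.4299) = 0.6506 ft

z₀ ≈ 0.65 ft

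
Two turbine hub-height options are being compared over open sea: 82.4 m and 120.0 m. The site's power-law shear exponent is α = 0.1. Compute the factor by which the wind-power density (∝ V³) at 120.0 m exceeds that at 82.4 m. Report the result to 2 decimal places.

Speed ratio: V_B/V_A = (z_B/z_A)^α = (120.0/82.4)^0.1 = (1.4563)^0.1 = 1.03831
Power-density ratio: P_B/P_A = (V_B/V_A)³ = (1.03831)³ = 1.11938

1.12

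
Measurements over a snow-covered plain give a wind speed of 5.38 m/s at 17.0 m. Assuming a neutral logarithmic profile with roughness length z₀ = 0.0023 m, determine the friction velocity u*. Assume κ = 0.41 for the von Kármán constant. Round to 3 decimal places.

u* ≈ 0.248 m/s

Log law: V(z) = (u*/κ) · ln(z/z₀) ⇒ u* = κ · V / ln(z/z₀)
u* = 0.41 × 5.38 / ln(17.0/0.0023) = 0.41 × 5.38 / 8.9081
   = 2.2058 / 8.9081 = 0.2476 m/s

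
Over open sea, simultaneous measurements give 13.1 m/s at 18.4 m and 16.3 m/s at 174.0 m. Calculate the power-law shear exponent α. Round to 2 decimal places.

Power law: V₂/V₁ = (z₂/z₁)^α ⇒ α = ln(V₂/V₁) / ln(z₂/z₁)
α = ln(16.3/13.1) / ln(174.0/18.4) = ln(1.2443) / ln(9.4565)
  = 0.21855 / 2.24670 = 0.09728

α ≈ 0.10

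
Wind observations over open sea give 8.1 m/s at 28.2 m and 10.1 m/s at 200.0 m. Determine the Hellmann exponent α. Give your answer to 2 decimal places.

α ≈ 0.11

Power law: V₂/V₁ = (z₂/z₁)^α ⇒ α = ln(V₂/V₁) / ln(z₂/z₁)
α = ln(10.1/8.1) / ln(200.0/28.2) = ln(1.2469) / ln(7.0922)
  = 0.22067 / 1.95900 = 0.11265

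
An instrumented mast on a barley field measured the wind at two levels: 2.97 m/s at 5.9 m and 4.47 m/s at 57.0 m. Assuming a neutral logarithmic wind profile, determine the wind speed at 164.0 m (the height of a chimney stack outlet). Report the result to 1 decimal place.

5.2 m/s

Log law: V ∝ ln(z/z₀). From the pair, with r = V₁/V₂ = 0.66443,
ln z₀ = (ln z₁ − r·ln z₂)/(1 − r) = (1.7750 − 0.66443×4.0431)/0.33557 = -2.7159 → z₀ = 0.06615 m
V₃ = V₁ · ln(z₃/z₀)/ln(z₁/z₀) = 2.97 × 7.8157/4.4908 = 5.1689 m/s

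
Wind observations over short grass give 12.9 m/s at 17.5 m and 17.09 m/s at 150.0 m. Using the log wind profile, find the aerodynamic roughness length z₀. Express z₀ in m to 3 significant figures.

z₀ ≈ 0.0235 m

Log law: V(z) ∝ ln(z/z₀). With r = V₁/V₂ = 12.9/17.09 = 0.75483,
r · ln(z₂/z₀) = ln(z₁/z₀) ⇒ ln z₀ = (ln z₁ − r·ln z₂)/(1 − r)
ln z₀ = (2.86220 − 0.75483×5.01064) / 0.24517 = -3.7523
z₀ = exp(-3.7523) = 0.02346 m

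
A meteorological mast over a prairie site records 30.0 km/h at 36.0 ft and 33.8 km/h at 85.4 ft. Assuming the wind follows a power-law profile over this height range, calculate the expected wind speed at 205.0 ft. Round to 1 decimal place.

38.1 km/h

First find α: α = ln(V₂/V₁)/ln(z₂/z₁) = ln(33.8/30.0)/ln(85.4/36.0) = 0.11926/0.86383 = 0.1381
Extrapolate from 85.4 ft to 205.0 ft: V₃ = 33.8 × (205.0/85.4)^0.1381 = 33.8 × 1.1285 = 38.1436 km/h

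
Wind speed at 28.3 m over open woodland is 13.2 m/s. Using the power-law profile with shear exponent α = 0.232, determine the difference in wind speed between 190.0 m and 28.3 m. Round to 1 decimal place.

7.3 m/s

Power law: V₂ = V₁ · (z₂/z₁)^α = 13.2 × (6.7138)^0.232 = 20.5320 m/s
ΔV = 20.5320 − 13.2 = 7.3320 m/s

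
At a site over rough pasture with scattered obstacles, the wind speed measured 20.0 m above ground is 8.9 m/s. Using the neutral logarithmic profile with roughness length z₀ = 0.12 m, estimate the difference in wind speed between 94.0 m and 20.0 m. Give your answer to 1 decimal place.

Log law: V₂ = V₁ · ln(z₂/z₀)/ln(z₁/z₀) = 8.9 × 6.6636/5.1160 = 11.5922 m/s
ΔV = 11.5922 − 8.9 = 2.6922 m/s

2.7 m/s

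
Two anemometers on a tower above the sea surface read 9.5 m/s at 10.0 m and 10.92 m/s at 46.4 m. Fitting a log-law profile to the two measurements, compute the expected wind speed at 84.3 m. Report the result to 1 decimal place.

Log law: V ∝ ln(z/z₀). From the pair, with r = V₁/V₂ = 0.86996,
ln z₀ = (ln z₁ − r·ln z₂)/(1 − r) = (2.3026 − 0.86996×3.8373)/0.13004 = -7.9649 → z₀ = 0.0003475 m
V₃ = V₁ · ln(z₃/z₀)/ln(z₁/z₀) = 9.5 × 12.3993/10.2675 = 11.4725 m/s

11.5 m/s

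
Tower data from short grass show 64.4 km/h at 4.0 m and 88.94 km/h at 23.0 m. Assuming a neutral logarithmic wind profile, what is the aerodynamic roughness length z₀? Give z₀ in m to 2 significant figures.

z₀ ≈ 0.041 m

Log law: V(z) ∝ ln(z/z₀). With r = V₁/V₂ = 64.4/88.94 = 0.72408,
r · ln(z₂/z₀) = ln(z₁/z₀) ⇒ ln z₀ = (ln z₁ − r·ln z₂)/(1 − r)
ln z₀ = (1.38629 − 0.72408×3.13549) / 0.27592 = -3.2041
z₀ = exp(-3.2041) = 0.04060 m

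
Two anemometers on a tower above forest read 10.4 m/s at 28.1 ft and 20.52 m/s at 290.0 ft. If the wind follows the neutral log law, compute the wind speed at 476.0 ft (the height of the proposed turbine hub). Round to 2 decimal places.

Log law: V ∝ ln(z/z₀). From the pair, with r = V₁/V₂ = 0.50682,
ln z₀ = (ln z₁ − r·ln z₂)/(1 − r) = (3.3358 − 0.50682×5.6699)/0.49318 = 0.9371 → z₀ = 2.553 ft
V₃ = V₁ · ln(z₃/z₀)/ln(z₁/z₀) = 10.4 × 5.2283/2.3987 = 22.6685 m/s

22.67 m/s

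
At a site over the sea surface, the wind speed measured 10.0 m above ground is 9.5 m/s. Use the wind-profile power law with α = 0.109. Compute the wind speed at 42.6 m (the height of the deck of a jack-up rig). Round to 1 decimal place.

Power-law profile: V₂ = V₁ · (z₂/z₁)^α
V₂ = 9.5 × (42.6/10.0)^0.109 = 9.5 × (4.2600)^0.109
    = 9.5 × 1.1711 = 11.1257 m/s

11.1 m/s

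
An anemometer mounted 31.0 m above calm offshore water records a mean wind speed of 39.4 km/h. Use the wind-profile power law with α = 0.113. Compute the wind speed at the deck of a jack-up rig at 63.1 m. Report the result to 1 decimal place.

Power-law profile: V₂ = V₁ · (z₂/z₁)^α
V₂ = 39.4 × (63.1/31.0)^0.113 = 39.4 × (2.0355)^0.113
    = 39.4 × 1.0836 = 42.6949 km/h

42.7 km/h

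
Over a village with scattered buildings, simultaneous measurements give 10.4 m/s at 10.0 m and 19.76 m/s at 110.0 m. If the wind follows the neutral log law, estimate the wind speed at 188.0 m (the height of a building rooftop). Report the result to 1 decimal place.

21.9 m/s

Log law: V ∝ ln(z/z₀). From the pair, with r = V₁/V₂ = 0.52632,
ln z₀ = (ln z₁ − r·ln z₂)/(1 − r) = (2.3026 − 0.52632×4.7005)/0.47368 = -0.3617 → z₀ = 0.6965 m
V₃ = V₁ · ln(z₃/z₀)/ln(z₁/z₀) = 10.4 × 5.5982/2.6643 = 21.8521 m/s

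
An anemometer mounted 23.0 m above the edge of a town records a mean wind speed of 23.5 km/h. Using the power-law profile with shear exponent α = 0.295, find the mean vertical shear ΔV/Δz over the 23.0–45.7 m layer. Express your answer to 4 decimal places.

0.2324 km/h/m

Power law: V₂ = V₁ · (z₂/z₁)^α = 23.5 × (1.9870)^0.295 = 28.7762 km/h
ΔV/Δz = (28.7762 − 23.5)/(45.7 − 23.0) = 5.2762/22.7000 = 0.23243 km/h/m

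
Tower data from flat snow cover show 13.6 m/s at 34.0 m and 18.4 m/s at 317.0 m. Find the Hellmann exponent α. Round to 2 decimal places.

Power law: V₂/V₁ = (z₂/z₁)^α ⇒ α = ln(V₂/V₁) / ln(z₂/z₁)
α = ln(18.4/13.6) / ln(317.0/34.0) = ln(1.3529) / ln(9.3235)
  = 0.30228 / 2.23254 = 0.13540

α ≈ 0.14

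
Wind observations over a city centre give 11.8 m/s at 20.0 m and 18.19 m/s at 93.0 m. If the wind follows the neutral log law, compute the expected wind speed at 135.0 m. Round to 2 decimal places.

19.74 m/s

Log law: V ∝ ln(z/z₀). From the pair, with r = V₁/V₂ = 0.64871,
ln z₀ = (ln z₁ − r·ln z₂)/(1 − r) = (2.9957 − 0.64871×4.5326)/0.35129 = 0.1577 → z₀ = 1.171 m
V₃ = V₁ · ln(z₃/z₀)/ln(z₁/z₀) = 11.8 × 4.7476/2.8380 = 19.7395 m/s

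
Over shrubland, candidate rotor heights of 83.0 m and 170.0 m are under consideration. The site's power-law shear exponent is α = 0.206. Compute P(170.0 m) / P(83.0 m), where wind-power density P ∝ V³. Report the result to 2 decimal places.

1.56

Speed ratio: V_B/V_A = (z_B/z_A)^α = (170.0/83.0)^0.206 = (2.0482)^0.206 = 1.15916
Power-density ratio: P_B/P_A = (V_B/V_A)³ = (1.15916)³ = 1.55750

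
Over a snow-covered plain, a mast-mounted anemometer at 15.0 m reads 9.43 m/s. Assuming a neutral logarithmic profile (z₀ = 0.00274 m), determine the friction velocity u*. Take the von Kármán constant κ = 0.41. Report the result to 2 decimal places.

u* ≈ 0.45 m/s

Log law: V(z) = (u*/κ) · ln(z/z₀) ⇒ u* = κ · V / ln(z/z₀)
u* = 0.41 × 9.43 / ln(15.0/0.00274) = 0.41 × 9.43 / 8.6078
   = 3.8663 / 8.6078 = 0.4492 m/s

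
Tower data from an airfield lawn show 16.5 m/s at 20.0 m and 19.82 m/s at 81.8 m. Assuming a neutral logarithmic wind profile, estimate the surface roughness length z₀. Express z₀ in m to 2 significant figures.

z₀ ≈ 0.018 m

Log law: V(z) ∝ ln(z/z₀). With r = V₁/V₂ = 16.5/19.82 = 0.83249,
r · ln(z₂/z₀) = ln(z₁/z₀) ⇒ ln z₀ = (ln z₁ − r·ln z₂)/(1 − r)
ln z₀ = (2.99573 − 0.83249×4.40428) / 0.16751 = -4.0046
z₀ = exp(-4.0046) = 0.01823 m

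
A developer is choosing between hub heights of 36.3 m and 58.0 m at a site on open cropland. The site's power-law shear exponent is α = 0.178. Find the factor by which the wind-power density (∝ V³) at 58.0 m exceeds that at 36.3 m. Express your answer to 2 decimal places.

1.28

Speed ratio: V_B/V_A = (z_B/z_A)^α = (58.0/36.3)^0.178 = (1.5978)^0.178 = 1.08699
Power-density ratio: P_B/P_A = (V_B/V_A)³ = (1.08699)³ = 1.28434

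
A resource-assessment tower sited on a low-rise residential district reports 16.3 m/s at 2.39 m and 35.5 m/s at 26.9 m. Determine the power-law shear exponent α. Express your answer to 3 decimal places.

Power law: V₂/V₁ = (z₂/z₁)^α ⇒ α = ln(V₂/V₁) / ln(z₂/z₁)
α = ln(35.5/16.3) / ln(26.9/2.39) = ln(2.1779) / ln(11.2552)
  = 0.77837 / 2.42083 = 0.32153

α ≈ 0.322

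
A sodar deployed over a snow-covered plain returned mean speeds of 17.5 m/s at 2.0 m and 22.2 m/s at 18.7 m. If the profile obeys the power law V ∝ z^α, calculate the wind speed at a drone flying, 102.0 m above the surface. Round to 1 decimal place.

26.6 m/s

First find α: α = ln(V₂/V₁)/ln(z₂/z₁) = ln(22.2/17.5)/ln(18.7/2.0) = 0.23789/2.23538 = 0.1064
Extrapolate from 18.7 m to 102.0 m: V₃ = 22.2 × (102.0/18.7)^0.1064 = 22.2 × 1.1979 = 26.5925 m/s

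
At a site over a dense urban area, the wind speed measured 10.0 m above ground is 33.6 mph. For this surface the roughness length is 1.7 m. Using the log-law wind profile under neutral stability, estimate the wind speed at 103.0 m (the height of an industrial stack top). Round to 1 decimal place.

77.8 mph

Log law: V(z) ∝ ln(z/z₀), so V₂/V₁ = ln(z₂/z₀) / ln(z₁/z₀).
ln(103.0/1.7) = 4.1041, ln(10.0/1.7) = 1.7720
V₂ = 33.6 × 4.1041/1.7720 = 33.6 × 2.3161 = 77.8223 mph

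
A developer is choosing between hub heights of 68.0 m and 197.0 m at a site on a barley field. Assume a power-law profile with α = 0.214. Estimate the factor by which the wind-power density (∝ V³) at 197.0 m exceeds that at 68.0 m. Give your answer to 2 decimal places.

1.98

Speed ratio: V_B/V_A = (z_B/z_A)^α = (197.0/68.0)^0.214 = (2.8971)^0.214 = 1.25562
Power-density ratio: P_B/P_A = (V_B/V_A)³ = (1.25562)³ = 1.97960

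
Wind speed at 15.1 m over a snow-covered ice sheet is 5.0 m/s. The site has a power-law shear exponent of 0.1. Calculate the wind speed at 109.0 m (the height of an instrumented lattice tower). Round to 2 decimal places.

Power-law profile: V₂ = V₁ · (z₂/z₁)^α
V₂ = 5.0 × (109.0/15.1)^0.1 = 5.0 × (7.2185)^0.1
    = 5.0 × 1.2186 = 6.0928 m/s

6.09 m/s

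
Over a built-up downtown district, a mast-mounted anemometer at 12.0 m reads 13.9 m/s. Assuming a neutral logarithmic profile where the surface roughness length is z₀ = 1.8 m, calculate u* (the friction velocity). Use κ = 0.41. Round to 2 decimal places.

Log law: V(z) = (u*/κ) · ln(z/z₀) ⇒ u* = κ · V / ln(z/z₀)
u* = 0.41 × 13.9 / ln(12.0/1.8) = 0.41 × 13.9 / 1.8971
   = 5.6990 / 1.8971 = 3.0040 m/s

u* ≈ 3.00 m/s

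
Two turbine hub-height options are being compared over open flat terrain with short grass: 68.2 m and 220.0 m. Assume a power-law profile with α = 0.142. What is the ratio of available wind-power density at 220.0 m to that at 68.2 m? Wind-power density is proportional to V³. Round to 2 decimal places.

1.65

Speed ratio: V_B/V_A = (z_B/z_A)^α = (220.0/68.2)^0.142 = (3.2258)^0.142 = 1.18094
Power-density ratio: P_B/P_A = (V_B/V_A)³ = (1.18094)³ = 1.64695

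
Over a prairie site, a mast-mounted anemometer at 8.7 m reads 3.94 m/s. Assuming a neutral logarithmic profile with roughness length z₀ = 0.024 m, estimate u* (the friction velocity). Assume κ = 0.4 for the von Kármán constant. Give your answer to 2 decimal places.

u* ≈ 0.27 m/s

Log law: V(z) = (u*/κ) · ln(z/z₀) ⇒ u* = κ · V / ln(z/z₀)
u* = 0.4 × 3.94 / ln(8.7/0.024) = 0.4 × 3.94 / 5.8930
   = 1.5760 / 5.8930 = 0.2674 m/s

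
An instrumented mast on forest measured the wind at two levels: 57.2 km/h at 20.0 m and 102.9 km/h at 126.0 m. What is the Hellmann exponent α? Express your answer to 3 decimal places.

α ≈ 0.319

Power law: V₂/V₁ = (z₂/z₁)^α ⇒ α = ln(V₂/V₁) / ln(z₂/z₁)
α = ln(102.9/57.2) / ln(126.0/20.0) = ln(1.7990) / ln(6.3000)
  = 0.58720 / 1.84055 = 0.31904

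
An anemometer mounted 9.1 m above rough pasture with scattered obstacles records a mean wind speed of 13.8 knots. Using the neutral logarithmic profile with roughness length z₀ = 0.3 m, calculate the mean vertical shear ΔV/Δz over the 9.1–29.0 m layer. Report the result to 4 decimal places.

0.2355 knots/m

Log law: V₂ = V₁ · ln(z₂/z₀)/ln(z₁/z₀) = 13.8 × 4.5713/3.4122 = 18.4874 knots
ΔV/Δz = (18.4874 − 13.8)/(29.0 − 9.1) = 4.6874/19.9000 = 0.23555 knots/m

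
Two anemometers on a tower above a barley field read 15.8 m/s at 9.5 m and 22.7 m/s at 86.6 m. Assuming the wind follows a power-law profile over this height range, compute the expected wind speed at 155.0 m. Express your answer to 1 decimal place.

25.0 m/s

First find α: α = ln(V₂/V₁)/ln(z₂/z₁) = ln(22.7/15.8)/ln(86.6/9.5) = 0.36235/2.21001 = 0.1640
Extrapolate from 86.6 m to 155.0 m: V₃ = 22.7 × (155.0/86.6)^0.1640 = 22.7 × 1.1001 = 24.9734 m/s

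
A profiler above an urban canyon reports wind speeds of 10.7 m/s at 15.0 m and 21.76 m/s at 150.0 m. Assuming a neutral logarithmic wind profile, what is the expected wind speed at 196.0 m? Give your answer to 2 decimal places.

Log law: V ∝ ln(z/z₀). From the pair, with r = V₁/V₂ = 0.49173,
ln z₀ = (ln z₁ − r·ln z₂)/(1 − r) = (2.7081 − 0.49173×5.0106)/0.50827 = 0.4804 → z₀ = 1.617 m
V₃ = V₁ · ln(z₃/z₀)/ln(z₁/z₀) = 10.7 × 4.7977/2.2276 = 23.0448 m/s

23.04 m/s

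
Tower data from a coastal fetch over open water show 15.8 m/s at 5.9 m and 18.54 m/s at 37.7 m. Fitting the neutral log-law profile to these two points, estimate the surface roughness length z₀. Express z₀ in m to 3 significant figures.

Log law: V(z) ∝ ln(z/z₀). With r = V₁/V₂ = 15.8/18.54 = 0.85221,
r · ln(z₂/z₀) = ln(z₁/z₀) ⇒ ln z₀ = (ln z₁ − r·ln z₂)/(1 − r)
ln z₀ = (1.77495 − 0.85221×3.62966) / 0.14779 = -8.9201
z₀ = exp(-8.9201) = 0.0001337 m

z₀ ≈ 0.000134 m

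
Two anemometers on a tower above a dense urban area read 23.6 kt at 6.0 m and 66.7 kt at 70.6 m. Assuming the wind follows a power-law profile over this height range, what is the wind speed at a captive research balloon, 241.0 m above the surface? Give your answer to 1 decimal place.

First find α: α = ln(V₂/V₁)/ln(z₂/z₁) = ln(66.7/23.6)/ln(70.6/6.0) = 1.03896/2.46527 = 0.4214
Extrapolate from 70.6 m to 241.0 m: V₃ = 66.7 × (241.0/70.6)^0.4214 = 66.7 × 1.6777 = 111.9030 kt

111.9 kt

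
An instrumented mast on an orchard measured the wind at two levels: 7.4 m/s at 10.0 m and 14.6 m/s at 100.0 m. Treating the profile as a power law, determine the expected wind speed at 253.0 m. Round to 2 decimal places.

First find α: α = ln(V₂/V₁)/ln(z₂/z₁) = ln(14.6/7.4)/ln(100.0/10.0) = 0.67954/2.30259 = 0.2951
Extrapolate from 100.0 m to 253.0 m: V₃ = 14.6 × (253.0/100.0)^0.2951 = 14.6 × 1.3151 = 19.2009 m/s

19.20 m/s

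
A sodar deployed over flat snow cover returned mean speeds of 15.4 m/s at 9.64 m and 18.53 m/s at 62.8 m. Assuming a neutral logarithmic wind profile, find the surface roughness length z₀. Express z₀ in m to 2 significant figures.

z₀ ≈ 0.00095 m

Log law: V(z) ∝ ln(z/z₀). With r = V₁/V₂ = 15.4/18.53 = 0.83108,
r · ln(z₂/z₀) = ln(z₁/z₀) ⇒ ln z₀ = (ln z₁ − r·ln z₂)/(1 − r)
ln z₀ = (2.26592 − 0.83108×4.13996) / 0.16892 = -6.9546
z₀ = exp(-6.9546) = 0.0009543 m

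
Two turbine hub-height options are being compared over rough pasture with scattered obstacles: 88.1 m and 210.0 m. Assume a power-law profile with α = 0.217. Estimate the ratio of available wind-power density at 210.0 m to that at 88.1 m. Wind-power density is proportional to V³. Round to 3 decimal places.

Speed ratio: V_B/V_A = (z_B/z_A)^α = (210.0/88.1)^0.217 = (2.3837)^0.217 = 1.20743
Power-density ratio: P_B/P_A = (V_B/V_A)³ = (1.20743)³ = 1.76029

1.760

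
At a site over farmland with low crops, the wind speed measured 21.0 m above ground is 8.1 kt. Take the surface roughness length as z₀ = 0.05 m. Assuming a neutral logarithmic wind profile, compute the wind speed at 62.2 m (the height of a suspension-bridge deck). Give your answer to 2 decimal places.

9.56 kt

Log law: V(z) ∝ ln(z/z₀), so V₂/V₁ = ln(z₂/z₀) / ln(z₁/z₀).
ln(62.2/0.05) = 7.1261, ln(21.0/0.05) = 6.0403
V₂ = 8.1 × 7.1261/6.0403 = 8.1 × 1.1798 = 9.5561 kt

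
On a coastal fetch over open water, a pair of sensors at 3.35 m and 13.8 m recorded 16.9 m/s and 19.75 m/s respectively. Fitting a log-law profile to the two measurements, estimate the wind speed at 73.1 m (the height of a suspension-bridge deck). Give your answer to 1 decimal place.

Log law: V ∝ ln(z/z₀). From the pair, with r = V₁/V₂ = 0.85570,
ln z₀ = (ln z₁ − r·ln z₂)/(1 − r) = (1.2090 − 0.85570×2.6247)/0.14430 = -7.1859 → z₀ = 0.0007572 m
V₃ = V₁ · ln(z₃/z₀)/ln(z₁/z₀) = 16.9 × 11.4778/8.3949 = 23.1062 m/s

23.1 m/s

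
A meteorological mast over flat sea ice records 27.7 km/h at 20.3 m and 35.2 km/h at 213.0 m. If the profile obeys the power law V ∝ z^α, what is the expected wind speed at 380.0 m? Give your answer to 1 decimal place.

First find α: α = ln(V₂/V₁)/ln(z₂/z₁) = ln(35.2/27.7)/ln(213.0/20.3) = 0.23961/2.35067 = 0.1019
Extrapolate from 213.0 m to 380.0 m: V₃ = 35.2 × (380.0/213.0)^0.1019 = 35.2 × 1.0608 = 37.3396 km/h

37.3 km/h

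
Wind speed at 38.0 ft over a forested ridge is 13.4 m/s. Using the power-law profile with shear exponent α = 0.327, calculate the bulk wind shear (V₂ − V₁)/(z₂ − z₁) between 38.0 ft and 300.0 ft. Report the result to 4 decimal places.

0.0494 m/s/ft

Power law: V₂ = V₁ · (z₂/z₁)^α = 13.4 × (7.8947)^0.327 = 26.3351 m/s
ΔV/Δz = (26.3351 − 13.4)/(300.0 − 38.0) = 12.9351/262.0000 = 0.04937 m/s/ft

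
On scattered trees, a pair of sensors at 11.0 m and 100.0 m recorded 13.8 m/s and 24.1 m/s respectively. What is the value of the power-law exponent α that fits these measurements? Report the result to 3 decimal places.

Power law: V₂/V₁ = (z₂/z₁)^α ⇒ α = ln(V₂/V₁) / ln(z₂/z₁)
α = ln(24.1/13.8) / ln(100.0/11.0) = ln(1.7464) / ln(9.0909)
  = 0.55754 / 2.20727 = 0.25259

α ≈ 0.253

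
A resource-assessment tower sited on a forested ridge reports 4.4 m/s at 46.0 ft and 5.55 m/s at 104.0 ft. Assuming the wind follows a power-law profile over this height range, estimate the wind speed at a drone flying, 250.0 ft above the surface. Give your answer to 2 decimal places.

First find α: α = ln(V₂/V₁)/ln(z₂/z₁) = ln(5.55/4.4)/ln(104.0/46.0) = 0.23219/0.81575 = 0.2846
Extrapolate from 104.0 ft to 250.0 ft: V₃ = 5.55 × (250.0/104.0)^0.2846 = 5.55 × 1.2836 = 7.1238 m/s

7.12 m/s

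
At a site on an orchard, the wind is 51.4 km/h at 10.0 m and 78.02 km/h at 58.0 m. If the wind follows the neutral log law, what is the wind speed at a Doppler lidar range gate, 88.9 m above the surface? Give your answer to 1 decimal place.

Log law: V ∝ ln(z/z₀). From the pair, with r = V₁/V₂ = 0.65881,
ln z₀ = (ln z₁ − r·ln z₂)/(1 − r) = (2.3026 − 0.65881×4.0604)/0.34119 = -1.0916 → z₀ = 0.3357 m
V₃ = V₁ · ln(z₃/z₀)/ln(z₁/z₀) = 51.4 × 5.5791/3.3942 = 84.4873 km/h

84.5 km/h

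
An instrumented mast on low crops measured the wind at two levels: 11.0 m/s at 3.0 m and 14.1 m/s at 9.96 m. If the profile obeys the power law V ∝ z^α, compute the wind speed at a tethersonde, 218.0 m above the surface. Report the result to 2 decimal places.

26.70 m/s

First find α: α = ln(V₂/V₁)/ln(z₂/z₁) = ln(14.1/11.0)/ln(9.96/3.0) = 0.24828/1.19996 = 0.2069
Extrapolate from 9.96 m to 218.0 m: V₃ = 14.1 × (218.0/9.96)^0.2069 = 14.1 × 1.8936 = 26.7001 m/s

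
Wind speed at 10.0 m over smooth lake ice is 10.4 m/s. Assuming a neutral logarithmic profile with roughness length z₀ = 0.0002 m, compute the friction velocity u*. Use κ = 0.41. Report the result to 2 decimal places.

u* ≈ 0.39 m/s

Log law: V(z) = (u*/κ) · ln(z/z₀) ⇒ u* = κ · V / ln(z/z₀)
u* = 0.41 × 10.4 / ln(10.0/0.0002) = 0.41 × 10.4 / 10.8198
   = 4.2640 / 10.8198 = 0.3941 m/s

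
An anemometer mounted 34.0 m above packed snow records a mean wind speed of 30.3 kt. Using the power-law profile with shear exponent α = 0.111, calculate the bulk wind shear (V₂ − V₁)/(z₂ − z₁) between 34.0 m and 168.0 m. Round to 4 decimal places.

0.0439 kt/m

Power law: V₂ = V₁ · (z₂/z₁)^α = 30.3 × (4.9412)^0.111 = 36.1791 kt
ΔV/Δz = (36.1791 − 30.3)/(168.0 − 34.0) = 5.8791/134.0000 = 0.04387 kt/m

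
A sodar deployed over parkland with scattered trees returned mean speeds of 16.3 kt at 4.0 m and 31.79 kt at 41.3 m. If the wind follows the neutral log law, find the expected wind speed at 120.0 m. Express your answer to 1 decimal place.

38.9 kt

Log law: V ∝ ln(z/z₀). From the pair, with r = V₁/V₂ = 0.51274,
ln z₀ = (ln z₁ − r·ln z₂)/(1 − r) = (1.3863 − 0.51274×3.7209)/0.48726 = -1.0704 → z₀ = 0.3429 m
V₃ = V₁ · ln(z₃/z₀)/ln(z₁/z₀) = 16.3 × 5.8578/2.4566 = 38.8671 kt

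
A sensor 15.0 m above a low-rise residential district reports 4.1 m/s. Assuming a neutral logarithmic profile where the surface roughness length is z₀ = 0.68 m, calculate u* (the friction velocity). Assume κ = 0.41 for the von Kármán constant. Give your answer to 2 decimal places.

Log law: V(z) = (u*/κ) · ln(z/z₀) ⇒ u* = κ · V / ln(z/z₀)
u* = 0.41 × 4.1 / ln(15.0/0.68) = 0.41 × 4.1 / 3.0937
   = 1.6810 / 3.0937 = 0.5434 m/s

u* ≈ 0.54 m/s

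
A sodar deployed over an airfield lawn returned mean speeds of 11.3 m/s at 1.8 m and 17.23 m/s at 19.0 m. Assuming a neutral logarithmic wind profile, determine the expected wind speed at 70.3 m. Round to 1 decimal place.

20.5 m/s

Log law: V ∝ ln(z/z₀). From the pair, with r = V₁/V₂ = 0.65583,
ln z₀ = (ln z₁ − r·ln z₂)/(1 − r) = (0.5878 − 0.65583×2.9444)/0.34417 = -3.9030 → z₀ = 0.02018 m
V₃ = V₁ · ln(z₃/z₀)/ln(z₁/z₀) = 11.3 × 8.1557/4.4908 = 20.5221 m/s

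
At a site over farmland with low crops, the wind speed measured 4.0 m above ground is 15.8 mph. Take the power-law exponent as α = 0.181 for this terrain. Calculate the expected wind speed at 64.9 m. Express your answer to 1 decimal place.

Power-law profile: V₂ = V₁ · (z₂/z₁)^α
V₂ = 15.8 × (64.9/4.0)^0.181 = 15.8 × (16.2250)^0.181
    = 15.8 × 1.6559 = 26.1638 mph

26.2 mph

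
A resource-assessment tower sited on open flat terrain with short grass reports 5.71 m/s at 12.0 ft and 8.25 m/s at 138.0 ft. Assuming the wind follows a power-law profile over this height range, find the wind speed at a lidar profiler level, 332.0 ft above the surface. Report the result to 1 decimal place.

First find α: α = ln(V₂/V₁)/ln(z₂/z₁) = ln(8.25/5.71)/ln(138.0/12.0) = 0.36799/2.44235 = 0.1507
Extrapolate from 138.0 ft to 332.0 ft: V₃ = 8.25 × (332.0/138.0)^0.1507 = 8.25 × 1.1414 = 9.4167 m/s

9.4 m/s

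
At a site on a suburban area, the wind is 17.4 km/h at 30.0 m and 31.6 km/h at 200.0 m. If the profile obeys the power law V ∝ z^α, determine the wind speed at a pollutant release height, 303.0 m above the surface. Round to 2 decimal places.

First find α: α = ln(V₂/V₁)/ln(z₂/z₁) = ln(31.6/17.4)/ln(200.0/30.0) = 0.59669/1.89712 = 0.3145
Extrapolate from 200.0 m to 303.0 m: V₃ = 31.6 × (303.0/200.0)^0.3145 = 31.6 × 1.1396 = 36.0106 km/h

36.01 km/h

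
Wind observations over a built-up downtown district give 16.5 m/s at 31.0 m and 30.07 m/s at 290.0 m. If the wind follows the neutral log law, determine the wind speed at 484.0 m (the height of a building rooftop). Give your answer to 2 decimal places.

33.18 m/s

Log law: V ∝ ln(z/z₀). From the pair, with r = V₁/V₂ = 0.54872,
ln z₀ = (ln z₁ − r·ln z₂)/(1 − r) = (3.4340 − 0.54872×5.6699)/0.45128 = 0.7153 → z₀ = 2.045 m
V₃ = V₁ · ln(z₃/z₀)/ln(z₁/z₀) = 16.5 × 5.4668/2.7187 = 33.1786 m/s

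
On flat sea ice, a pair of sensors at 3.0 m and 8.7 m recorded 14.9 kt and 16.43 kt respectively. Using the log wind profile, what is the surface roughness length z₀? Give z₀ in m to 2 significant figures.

Log law: V(z) ∝ ln(z/z₀). With r = V₁/V₂ = 14.9/16.43 = 0.90688,
r · ln(z₂/z₀) = ln(z₁/z₀) ⇒ ln z₀ = (ln z₁ − r·ln z₂)/(1 − r)
ln z₀ = (1.09861 − 0.90688×2.16332) / 0.09312 = -9.2701
z₀ = exp(-9.2701) = 0.00009420 m

z₀ ≈ 0.000094 m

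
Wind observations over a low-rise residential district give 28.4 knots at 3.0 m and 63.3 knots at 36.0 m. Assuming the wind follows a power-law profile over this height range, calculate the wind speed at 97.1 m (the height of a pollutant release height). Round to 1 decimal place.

87.2 knots

First find α: α = ln(V₂/V₁)/ln(z₂/z₁) = ln(63.3/28.4)/ln(36.0/3.0) = 0.80150/2.48491 = 0.3225
Extrapolate from 36.0 m to 97.1 m: V₃ = 63.3 × (97.1/36.0)^0.3225 = 63.3 × 1.3772 = 87.1754 knots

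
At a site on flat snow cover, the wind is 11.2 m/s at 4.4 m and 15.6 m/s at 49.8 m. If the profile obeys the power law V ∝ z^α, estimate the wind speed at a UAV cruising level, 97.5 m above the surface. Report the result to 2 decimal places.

First find α: α = ln(V₂/V₁)/ln(z₂/z₁) = ln(15.6/11.2)/ln(49.8/4.4) = 0.33136/2.42641 = 0.1366
Extrapolate from 49.8 m to 97.5 m: V₃ = 15.6 × (97.5/49.8)^0.1366 = 15.6 × 1.0961 = 17.0990 m/s

17.10 m/s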